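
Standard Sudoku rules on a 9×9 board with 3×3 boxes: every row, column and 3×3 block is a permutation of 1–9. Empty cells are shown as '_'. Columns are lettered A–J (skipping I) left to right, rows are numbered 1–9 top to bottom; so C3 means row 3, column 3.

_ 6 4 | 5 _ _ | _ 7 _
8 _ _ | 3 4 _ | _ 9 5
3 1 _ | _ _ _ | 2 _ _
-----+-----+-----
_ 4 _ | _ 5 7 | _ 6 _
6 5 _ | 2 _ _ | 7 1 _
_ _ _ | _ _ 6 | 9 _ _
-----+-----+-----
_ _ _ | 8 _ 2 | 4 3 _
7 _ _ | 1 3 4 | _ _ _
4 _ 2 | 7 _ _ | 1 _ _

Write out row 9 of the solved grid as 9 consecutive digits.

432795186

C2 = 7: row 2 has {3,4,5,8,9}; col 3 has {2,4}; box has {1,3,4,6,8} → only 7 remains.
F2 = 1: row 2 has {3,4,5,7,8,9}; col 6 has {2,4,6,7}; box has {3,4,5} → only 1 remains.
G2 = 6: row 2 has {1,3,4,5,7,8,9}; col 7 has {1,2,4,7,9}; box has {2,5,7,9} → only 6 remains.
D4 = 9: row 4 has {4,5,6,7}; col 4 has {1,2,3,5,7,8}; box has {2,5,6,7} → only 9 remains.
E5 = 8: row 5 has {1,2,5,6,7}; col 5 has {3,4,5}; box has {2,5,6,7,9} → only 8 remains.
F5 = 3: row 5 has {1,2,5,6,7,8}; col 6 has {1,2,4,6,7}; box has {2,5,6,7,8,9} → only 3 remains.
J5 = 4: row 5 has {1,2,3,5,6,7,8}; col 9 has {5}; box has {1,6,7,9} → only 4 remains.
D6 = 4: row 6 has {6,9}; col 4 has {1,2,3,5,7,8,9}; box has {2,3,5,6,7,8,9} → only 4 remains.
E6 = 1: row 6 has {4,6,9}; col 5 has {3,4,5,8}; box has {2,3,4,5,6,7,8,9} → only 1 remains.
B7 = 9: row 7 has {2,3,4,8}; col 2 has {1,4,5,6}; box has {2,4,7} → only 9 remains.
E7 = 6: row 7 has {2,3,4,8,9}; col 5 has {1,3,4,5,8}; box has {1,2,3,4,7,8} → only 6 remains.
J7 = 7: row 7 has {2,3,4,6,8,9}; col 9 has {4,5}; box has {1,3,4} → only 7 remains.
B8 = 8: row 8 has {1,3,4,7}; col 2 has {1,4,5,6,9}; box has {2,4,7,9} → only 8 remains.
G8 = 5: row 8 has {1,3,4,7,8}; col 7 has {1,2,4,6,7,9}; box has {1,3,4,7} → only 5 remains.
H8 = 2: row 8 has {1,3,4,5,7,8}; col 8 has {1,3,6,7,9}; box has {1,3,4,5,7} → only 2 remains.
B9 = 3: row 9 has {1,2,4,7}; col 2 has {1,4,5,6,8,9}; box has {2,4,7,8,9} → only 3 remains.
E9 = 9: row 9 has {1,2,3,4,7}; col 5 has {1,3,4,5,6,8}; box has {1,2,3,4,6,7,8} → only 9 remains.
F9 = 5: row 9 has {1,2,3,4,7,9}; col 6 has {1,2,3,4,6,7}; box has {1,2,3,4,6,7,8,9} → only 5 remains.
H9 = 8: row 9 has {1,2,3,4,5,7,9}; col 8 has {1,2,3,6,7,9}; box has {1,2,3,4,5,7} → only 8 remains.
J9 = 6: row 9 has {1,2,3,4,5,7,8,9}; col 9 has {4,5,7}; box has {1,2,3,4,5,7,8} → only 6 remains.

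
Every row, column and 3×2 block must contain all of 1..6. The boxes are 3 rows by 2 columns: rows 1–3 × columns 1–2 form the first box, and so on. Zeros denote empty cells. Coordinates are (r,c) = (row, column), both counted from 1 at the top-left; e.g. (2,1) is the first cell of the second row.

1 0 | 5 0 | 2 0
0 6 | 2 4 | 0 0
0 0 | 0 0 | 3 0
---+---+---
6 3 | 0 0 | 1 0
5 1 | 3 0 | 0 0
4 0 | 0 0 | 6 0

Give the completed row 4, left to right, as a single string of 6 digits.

634215

(1,2) = 4 (sole candidate).
(1,6) = 6 (sole candidate).
(2,1) = 3 (sole candidate).
(2,5) = 5 (sole candidate).
(2,6) = 1 (sole candidate).
(3,1) = 2 (sole candidate).
(3,2) = 5 (sole candidate).
(3,6) = 4 (sole candidate).
(4,3) = 4: row 4 has {1,3,6}; col 3 has {2,3,5}; box has {3} → only 4 remains.
(5,5) = 4 (sole candidate).
(5,6) = 2 (sole candidate).
(6,2) = 2 (sole candidate).
(6,3) = 1 (sole candidate).
(6,4) = 5 (sole candidate).
(6,6) = 3 (sole candidate).
(1,4) = 3 (sole candidate).
(3,3) = 6 (sole candidate).
(3,4) = 1 (sole candidate).
(4,4) = 2: row 4 has {1,3,4,6}; col 4 has {1,3,4,5}; box has {1,3,4,5} → only 2 remains.
(4,6) = 5: row 4 has {1,2,3,4,6}; col 6 has {1,2,3,4,6}; box has {1,2,3,4,6} → only 5 remains.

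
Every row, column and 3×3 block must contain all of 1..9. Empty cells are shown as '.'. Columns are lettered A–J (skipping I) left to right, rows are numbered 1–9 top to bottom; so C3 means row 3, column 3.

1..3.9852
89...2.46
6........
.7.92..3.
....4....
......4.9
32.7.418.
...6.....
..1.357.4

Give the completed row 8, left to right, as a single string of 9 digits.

B1 = 4: row 1 has {1,2,3,5,8,9}; col 2 has {2,7,9}; box has {1,6,8,9} → only 4 remains.
C1 = 7: row 1 has {1,2,3,4,5,8,9}; col 3 has {1}; box has {1,4,6,8,9} → only 7 remains.
E1 = 6: row 1 has {1,2,3,4,5,7,8,9}; col 5 has {2,3,4}; box has {2,3,9} → only 6 remains.
G2 = 3: row 2 has {2,4,6,8,9}; col 7 has {1,4,7,8}; box has {2,4,5,6,8} → only 3 remains.
G3 = 9: row 3 has {6}; col 7 has {1,3,4,7,8}; box has {2,3,4,5,6,8} → only 9 remains.
E7 = 9: row 7 has {1,2,3,4,7,8}; col 5 has {2,3,4,6}; box has {3,4,5,6,7} → only 9 remains.
J7 = 5: row 7 has {1,2,3,4,7,8,9}; col 9 has {2,4,6,9}; box has {1,4,7,8} → only 5 remains.
G8 = 2: row 8 has {6}; col 7 has {1,3,4,7,8,9}; box has {1,4,5,7,8} → only 2 remains.
H8 = 9: row 8 has {2,6}; col 8 has {3,4,5,8}; box has {1,2,4,5,7,8} → only 9 remains.
J8 = 3: row 8 has {2,6,9}; col 9 has {2,4,5,6,9}; box has {1,2,4,5,7,8,9} → only 3 remains.
A9 = 9: row 9 has {1,3,4,5,7}; col 1 has {1,3,6,8}; box has {1,2,3} → only 9 remains.
H9 = 6: row 9 has {1,3,4,5,7,9}; col 8 has {3,4,5,8,9}; box has {1,2,3,4,5,7,8,9} → only 6 remains.
C2 = 5: row 2 has {2,3,4,6,8,9}; col 3 has {1,7}; box has {1,4,6,7,8,9} → only 5 remains.
D2 = 1: row 2 has {2,3,4,5,6,8,9}; col 4 has {3,6,7,9}; box has {2,3,6,9} → only 1 remains.
E2 = 7: row 2 has {1,2,3,4,5,6,8,9}; col 5 has {2,3,4,6,9}; box has {1,2,3,6,9} → only 7 remains.
B3 = 3: row 3 has {6,9}; col 2 has {2,4,7,9}; box has {1,4,5,6,7,8,9} → only 3 remains.
C3 = 2: row 3 has {3,6,9}; col 3 has {1,5,7}; box has {1,3,4,5,6,7,8,9} → only 2 remains.
F3 = 8: row 3 has {2,3,6,9}; col 6 has {2,4,5,9}; box has {1,2,3,6,7,9} → only 8 remains.
C7 = 6: row 7 has {1,2,3,4,5,7,8,9}; col 3 has {1,2,5,7}; box has {1,2,3,9} → only 6 remains.
F8 = 1: row 8 has {2,3,6,9}; col 6 has {2,4,5,8,9}; box has {3,4,5,6,7,9} → only 1 remains.
B9 = 8: row 9 has {1,3,4,5,6,7,9}; col 2 has {2,3,4,7,9}; box has {1,2,3,6,9} → only 8 remains.
D9 = 2: row 9 has {1,3,4,5,6,7,8,9}; col 4 has {1,3,6,7,9}; box has {1,3,4,5,6,7,9} → only 2 remains.
E3 = 5: row 3 has {2,3,6,8,9}; col 5 has {2,3,4,6,7,9}; box has {1,2,3,6,7,8,9} → only 5 remains.
F4 = 6: row 4 has {2,3,7,9}; col 6 has {1,2,4,5,8,9}; box has {2,4,9} → only 6 remains.
G4 = 5: row 4 has {2,3,6,7,9}; col 7 has {1,2,3,4,7,8,9}; box has {3,4,9} → only 5 remains.
G5 = 6: row 5 has {4}; col 7 has {1,2,3,4,5,7,8,9}; box has {3,4,5,9} → only 6 remains.
B8 = 5: row 8 has {1,2,3,6,9}; col 2 has {2,3,4,7,8,9}; box has {1,2,3,6,8,9} → only 5 remains.
C8 = 4: row 8 has {1,2,3,5,6,9}; col 3 has {1,2,5,6,7}; box has {1,2,3,5,6,8,9} → only 4 remains.
E8 = 8: row 8 has {1,2,3,4,5,6,9}; col 5 has {2,3,4,5,6,7,9}; box has {1,2,3,4,5,6,7,9} → only 8 remains.
D3 = 4: row 3 has {2,3,5,6,8,9}; col 4 has {1,2,3,6,7,9}; box has {1,2,3,5,6,7,8,9} → only 4 remains.
A4 = 4: row 4 has {2,3,5,6,7,9}; col 1 has {1,3,6,8,9}; box has {7} → only 4 remains.
C4 = 8: row 4 has {2,3,4,5,6,7,9}; col 3 has {1,2,4,5,6,7}; box has {4,7} → only 8 remains.
J4 = 1: row 4 has {2,3,4,5,6,7,8,9}; col 9 has {2,3,4,5,6,9}; box has {3,4,5,6,9} → only 1 remains.
B5 = 1: row 5 has {4,6}; col 2 has {2,3,4,5,7,8,9}; box has {4,7,8} → only 1 remains.
B6 = 6: row 6 has {4,9}; col 2 has {1,2,3,4,5,7,8,9}; box has {1,4,7,8} → only 6 remains.
C6 = 3: row 6 has {4,6,9}; col 3 has {1,2,4,5,6,7,8}; box has {1,4,6,7,8} → only 3 remains.
E6 = 1: row 6 has {3,4,6,9}; col 5 has {2,3,4,5,6,7,8,9}; box has {2,4,6,9} → only 1 remains.
F6 = 7: row 6 has {1,3,4,6,9}; col 6 has {1,2,4,5,6,8,9}; box has {1,2,4,6,9} → only 7 remains.
H6 = 2: row 6 has {1,3,4,6,7,9}; col 8 has {3,4,5,6,8,9}; box has {1,3,4,5,6,9} → only 2 remains.
A8 = 7: row 8 has {1,2,3,4,5,6,8,9}; col 1 has {1,3,4,6,8,9}; box has {1,2,3,4,5,6,8,9} → only 7 remains.

754681293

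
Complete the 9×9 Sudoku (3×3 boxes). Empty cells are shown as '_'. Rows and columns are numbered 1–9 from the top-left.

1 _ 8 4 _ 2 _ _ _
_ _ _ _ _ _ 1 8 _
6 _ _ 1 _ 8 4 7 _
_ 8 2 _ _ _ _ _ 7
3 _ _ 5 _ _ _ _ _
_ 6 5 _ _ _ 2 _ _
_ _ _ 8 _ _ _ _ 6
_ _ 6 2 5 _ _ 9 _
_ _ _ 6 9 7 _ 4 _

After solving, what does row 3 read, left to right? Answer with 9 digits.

R3C5 = 3: row 3 has {1,4,6,7,8}; col 5 has {5,9}; box has {1,2,4,8} → only 3 remains.
R3C3 = 9: row 3 has {1,3,4,6,7,8}; col 3 has {2,5,6,8}; box has {1,6,8} → only 9 remains.
R5C5 = 2 (hidden single in row 5).
R6C5 = 8 (hidden single in column 5).
R2C6 = 5 (hidden single in column 6).
R2C5 = 6 (hidden single in row 2).
R1C5 = 7 (sole candidate).
R2C4 = 9 (sole candidate).
R4C4 = 3 (sole candidate).
R6C4 = 7 (sole candidate).
R7C8 = 2 (hidden single in column 8).
Singles propagation stalls before every target cell is settled. Branch on R5C8 (candidates {1,6}).
  Try R5C8 = 1: then box 4 has no cell left for 1 — contradiction.
So R5C8 = 6.
R1C7 = 6 (hidden single in row 1).
R1C9 = 9 (hidden single in row 1).
R4C6 = 6 (hidden single in row 4).
Singles propagation stalls before every target cell is settled. Branch on R4C1 (candidates {4,9}).
  Try R4C1 = 9: this forces R4C7=5, R4C8=1, R6C1=4, R6C8=3; then R6C9 has no candidate left — contradiction.
So R4C1 = 4.
R4C5 = 1 (sole candidate).
R4C8 = 5 (sole candidate).
R6C1 = 9 (sole candidate).
R6C6 = 4 (sole candidate).
R7C5 = 4 (sole candidate).
R1C8 = 3 (sole candidate).
R2C9 = 2 (sole candidate).
R3C9 = 5: row 3 has {1,3,4,6,7,8,9}; col 9 has {2,6,7,9}; box has {1,2,3,4,6,7,8,9} → only 5 remains.
R4C7 = 9 (sole candidate).
R5C6 = 9 (sole candidate).
R5C7 = 8 (sole candidate).
R6C8 = 1 (sole candidate).
R6C9 = 3 (sole candidate).
R1C2 = 5 (sole candidate).
R2C1 = 7 (sole candidate).
R3C2 = 2: row 3 has {1,3,4,5,6,7,8,9}; col 2 has {5,6,8}; box has {1,5,6,7,8,9} → only 2 remains.

629138475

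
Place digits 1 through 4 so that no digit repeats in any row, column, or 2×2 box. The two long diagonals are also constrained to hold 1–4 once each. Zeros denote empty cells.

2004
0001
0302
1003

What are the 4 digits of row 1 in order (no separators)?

2134

r1c2 = 1: row 1 has {2,4}; col 2 has {3}; box has {2} → only 1 remains.
r1c3 = 3: row 1 has {1,2,4}; col 3 has {}; box has {1,4} → only 3 remains.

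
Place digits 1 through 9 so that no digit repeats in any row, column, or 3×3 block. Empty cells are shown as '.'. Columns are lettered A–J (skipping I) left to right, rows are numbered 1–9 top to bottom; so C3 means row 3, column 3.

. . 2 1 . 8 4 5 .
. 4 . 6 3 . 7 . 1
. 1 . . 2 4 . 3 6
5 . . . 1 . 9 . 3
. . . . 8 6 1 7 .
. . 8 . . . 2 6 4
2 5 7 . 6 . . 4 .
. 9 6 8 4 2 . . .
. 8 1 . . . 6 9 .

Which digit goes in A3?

J1 = 9: row 1 has {1,2,4,5,8}; col 9 has {1,3,4,6}; box has {1,3,4,5,6,7} → only 9 remains.
G3 = 8: row 3 has {1,2,3,4,6}; col 7 has {1,2,4,6,7,9}; box has {1,3,4,5,6,7,9} → only 8 remains.
C4 = 4: row 4 has {1,3,5,9}; col 3 has {1,2,6,7,8}; box has {5,8} → only 4 remains.
F4 = 7: row 4 has {1,3,4,5,9}; col 6 has {2,4,6,8}; box has {1,6,8} → only 7 remains.
H4 = 8: row 4 has {1,3,4,5,7,9}; col 8 has {3,4,5,6,7,9}; box has {1,2,3,4,6,7,9} → only 8 remains.
J5 = 5: row 5 has {1,6,7,8}; col 9 has {1,3,4,6,9}; box has {1,2,3,4,6,7,8,9} → only 5 remains.
G7 = 3: row 7 has {2,4,5,6,7}; col 7 has {1,2,4,6,7,8,9}; box has {4,6,9} → only 3 remains.
J7 = 8: row 7 has {2,3,4,5,6,7}; col 9 has {1,3,4,5,6,9}; box has {3,4,6,9} → only 8 remains.
A8 = 3: row 8 has {2,4,6,8,9}; col 1 has {2,5}; box has {1,2,5,6,7,8,9} → only 3 remains.
G8 = 5: row 8 has {2,3,4,6,8,9}; col 7 has {1,2,3,4,6,7,8,9}; box has {3,4,6,8,9} → only 5 remains.
H8 = 1: row 8 has {2,3,4,5,6,8,9}; col 8 has {3,4,5,6,7,8,9}; box has {3,4,5,6,8,9} → only 1 remains.
J8 = 7: row 8 has {1,2,3,4,5,6,8,9}; col 9 has {1,3,4,5,6,8,9}; box has {1,3,4,5,6,8,9} → only 7 remains.
A9 = 4: row 9 has {1,6,8,9}; col 1 has {2,3,5}; box has {1,2,3,5,6,7,8,9} → only 4 remains.
J9 = 2: row 9 has {1,4,6,8,9}; col 9 has {1,3,4,5,6,7,8,9}; box has {1,3,4,5,6,7,8,9} → only 2 remains.
E1 = 7: row 1 has {1,2,4,5,8,9}; col 5 has {1,2,3,4,6,8}; box has {1,2,3,4,6,8} → only 7 remains.
H2 = 2: row 2 has {1,3,4,6,7}; col 8 has {1,3,4,5,6,7,8,9}; box has {1,3,4,5,6,7,8,9} → only 2 remains.
D4 = 2: row 4 has {1,3,4,5,7,8,9}; col 4 has {1,6,8}; box has {1,6,7,8} → only 2 remains.
A5 = 9: row 5 has {1,5,6,7,8}; col 1 has {2,3,4,5}; box has {4,5,8} → only 9 remains.
C5 = 3: row 5 has {1,5,6,7,8,9}; col 3 has {1,2,4,6,7,8}; box has {4,5,8,9} → only 3 remains.
D5 = 4: row 5 has {1,3,5,6,7,8,9}; col 4 has {1,2,6,8}; box has {1,2,6,7,8} → only 4 remains.
B6 = 7: row 6 has {2,4,6,8}; col 2 has {1,4,5,8,9}; box has {3,4,5,8,9} → only 7 remains.
D7 = 9: row 7 has {2,3,4,5,6,7,8}; col 4 has {1,2,4,6,8}; box has {2,4,6,8} → only 9 remains.
F7 = 1: row 7 has {2,3,4,5,6,7,8,9}; col 6 has {2,4,6,7,8}; box has {2,4,6,8,9} → only 1 remains.
E9 = 5: row 9 has {1,2,4,6,8,9}; col 5 has {1,2,3,4,6,7,8}; box has {1,2,4,6,8,9} → only 5 remains.
F9 = 3: row 9 has {1,2,4,5,6,8,9}; col 6 has {1,2,4,6,7,8}; box has {1,2,4,5,6,8,9} → only 3 remains.
A1 = 6: row 1 has {1,2,4,5,7,8,9}; col 1 has {2,3,4,5,9}; box has {1,2,4} → only 6 remains.
B1 = 3: row 1 has {1,2,4,5,6,7,8,9}; col 2 has {1,4,5,7,8,9}; box has {1,2,4,6} → only 3 remains.
A2 = 8: row 2 has {1,2,3,4,6,7}; col 1 has {2,3,4,5,6,9}; box has {1,2,3,4,6} → only 8 remains.
A3 = 7: row 3 has {1,2,3,4,6,8}; col 1 has {2,3,4,5,6,8,9}; box has {1,2,3,4,6,8} → only 7 remains.

7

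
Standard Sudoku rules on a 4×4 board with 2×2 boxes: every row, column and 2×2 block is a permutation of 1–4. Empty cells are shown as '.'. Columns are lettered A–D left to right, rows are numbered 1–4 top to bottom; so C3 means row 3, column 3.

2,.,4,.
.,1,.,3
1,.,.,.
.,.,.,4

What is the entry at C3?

3

B1 = 3: row 1 has {2,4}; col 2 has {1}; box has {1,2} → only 3 remains.
D1 = 1: row 1 has {2,3,4}; col 4 has {3,4}; box has {3,4} → only 1 remains.
A2 = 4: row 2 has {1,3}; col 1 has {1,2}; box has {1,2,3} → only 4 remains.
C2 = 2: row 2 has {1,3,4}; col 3 has {4}; box has {1,3,4} → only 2 remains.
C3 = 3: row 3 has {1}; col 3 has {2,4}; box has {4} → only 3 remains.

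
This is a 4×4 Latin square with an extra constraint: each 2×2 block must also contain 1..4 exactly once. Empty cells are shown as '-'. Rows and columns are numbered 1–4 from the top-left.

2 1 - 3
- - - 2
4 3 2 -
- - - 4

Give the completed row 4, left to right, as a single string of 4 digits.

R1C3 = 4: row 1 has {1,2,3}; col 3 has {2}; box has {2,3} → only 4 remains.
R2C1 = 3: row 2 has {2}; col 1 has {2,4}; box has {1,2} → only 3 remains.
R2C2 = 4: row 2 has {2,3}; col 2 has {1,3}; box has {1,2,3} → only 4 remains.
R2C3 = 1: row 2 has {2,3,4}; col 3 has {2,4}; box has {2,3,4} → only 1 remains.
R3C4 = 1: row 3 has {2,3,4}; col 4 has {2,3,4}; box has {2,4} → only 1 remains.
R4C1 = 1: row 4 has {4}; col 1 has {2,3,4}; box has {3,4} → only 1 remains.
R4C2 = 2: row 4 has {1,4}; col 2 has {1,3,4}; box has {1,3,4} → only 2 remains.
R4C3 = 3: row 4 has {1,2,4}; col 3 has {1,2,4}; box has {1,2,4} → only 3 remains.

1234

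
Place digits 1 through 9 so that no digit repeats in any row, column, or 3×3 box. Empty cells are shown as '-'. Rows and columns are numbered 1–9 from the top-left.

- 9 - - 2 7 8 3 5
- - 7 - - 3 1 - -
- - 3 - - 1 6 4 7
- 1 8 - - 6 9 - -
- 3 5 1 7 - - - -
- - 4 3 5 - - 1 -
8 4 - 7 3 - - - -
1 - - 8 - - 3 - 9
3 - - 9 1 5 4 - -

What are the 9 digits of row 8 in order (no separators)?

R2C9 = 2 (sole candidate).
R3C4 = 5 (sole candidate).
R4C5 = 4 (sole candidate).
R4C9 = 3 (sole candidate).
R5C7 = 2 (sole candidate).
R6C7 = 7 (sole candidate).
R7C6 = 2 (sole candidate).
R7C7 = 5 (sole candidate).
R7C8 = 6 (sole candidate).
R7C9 = 1 (sole candidate).
R8C5 = 6: row 8 has {1,3,8,9}; col 5 has {1,2,3,4,5,7}; box has {1,2,3,5,7,8,9} → only 6 remains.
R8C6 = 4: row 8 has {1,3,6,8,9}; col 6 has {1,2,3,5,6,7}; box has {1,2,3,5,6,7,8,9} → only 4 remains.
R9C9 = 8 (sole candidate).
R2C8 = 9 (sole candidate).
R3C1 = 2 (sole candidate).
R3C2 = 8 (sole candidate).
R3C5 = 9 (sole candidate).
R4C1 = 7 (sole candidate).
R4C4 = 2 (sole candidate).
R4C8 = 5 (sole candidate).
R5C8 = 8 (sole candidate).
R6C9 = 6 (sole candidate).
R7C3 = 9 (sole candidate).
R8C3 = 2: row 8 has {1,3,4,6,8,9}; col 3 has {3,4,5,7,8,9}; box has {1,3,4,8,9} → only 2 remains.
R8C8 = 7: row 8 has {1,2,3,4,6,8,9}; col 8 has {1,3,4,5,6,8,9}; box has {1,3,4,5,6,8,9} → only 7 remains.
R9C3 = 6 (sole candidate).
R9C8 = 2 (sole candidate).
R1C3 = 1 (sole candidate).
R2C5 = 8 (sole candidate).
R5C6 = 9 (sole candidate).
R5C9 = 4 (sole candidate).
R6C1 = 9 (sole candidate).
R6C2 = 2 (sole candidate).
R6C6 = 8 (sole candidate).
R8C2 = 5: row 8 has {1,2,3,4,6,7,8,9}; col 2 has {1,2,3,4,8,9}; box has {1,2,3,4,6,8,9} → only 5 remains.

152864379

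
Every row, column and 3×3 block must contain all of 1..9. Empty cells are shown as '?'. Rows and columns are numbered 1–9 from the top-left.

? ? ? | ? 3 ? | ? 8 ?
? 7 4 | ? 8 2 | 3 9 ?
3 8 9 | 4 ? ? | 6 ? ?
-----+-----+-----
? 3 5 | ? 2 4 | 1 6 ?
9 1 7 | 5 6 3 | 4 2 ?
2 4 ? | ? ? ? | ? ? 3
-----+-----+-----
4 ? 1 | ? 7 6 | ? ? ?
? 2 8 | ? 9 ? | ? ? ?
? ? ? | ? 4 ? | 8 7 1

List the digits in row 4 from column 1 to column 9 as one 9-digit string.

r2c9 = 5: row 2 has {2,3,4,7,8,9}; col 9 has {1,3}; box has {3,6,8,9} → only 5 remains.
r3c8 = 1: row 3 has {3,4,6,8,9}; col 8 has {2,6,7,8,9}; box has {3,5,6,8,9} → only 1 remains.
r4c1 = 8: row 4 has {1,2,3,4,5,6}; col 1 has {2,3,4,9}; box has {1,2,3,4,5,7,9} → only 8 remains.
r5c9 = 8: row 5 has {1,2,3,4,5,6,7,9}; col 9 has {1,3,5}; box has {1,2,3,4,6} → only 8 remains.
r6c3 = 6: row 6 has {2,3,4}; col 3 has {1,4,5,7,8,9}; box has {1,2,3,4,5,7,8,9} → only 6 remains.
r6c5 = 1: row 6 has {2,3,4,6}; col 5 has {2,3,4,6,7,8,9}; box has {2,3,4,5,6} → only 1 remains.
r6c8 = 5: row 6 has {1,2,3,4,6}; col 8 has {1,2,6,7,8,9}; box has {1,2,3,4,6,8} → only 5 remains.
r7c8 = 3: row 7 has {1,4,6,7}; col 8 has {1,2,5,6,7,8,9}; box has {1,7,8} → only 3 remains.
r8c7 = 5: row 8 has {2,8,9}; col 7 has {1,3,4,6,8}; box has {1,3,7,8} → only 5 remains.
r8c8 = 4: row 8 has {2,5,8,9}; col 8 has {1,2,3,5,6,7,8,9}; box has {1,3,5,7,8} → only 4 remains.
r8c9 = 6: row 8 has {2,4,5,8,9}; col 9 has {1,3,5,8}; box has {1,3,4,5,7,8} → only 6 remains.
r9c3 = 3: row 9 has {1,4,7,8}; col 3 has {1,4,5,6,7,8,9}; box has {1,2,4,8} → only 3 remains.
r9c4 = 2: row 9 has {1,3,4,7,8}; col 4 has {4,5}; box has {4,6,7,9} → only 2 remains.
r9c6 = 5: row 9 has {1,2,3,4,7,8}; col 6 has {2,3,4,6}; box has {2,4,6,7,9} → only 5 remains.
r1c3 = 2: row 1 has {3,8}; col 3 has {1,3,4,5,6,7,8,9}; box has {3,4,7,8,9} → only 2 remains.
r1c7 = 7: row 1 has {2,3,8}; col 7 has {1,3,4,5,6,8}; box has {1,3,5,6,8,9} → only 7 remains.
r1c9 = 4: row 1 has {2,3,7,8}; col 9 has {1,3,5,6,8}; box has {1,3,5,6,7,8,9} → only 4 remains.
r3c5 = 5: row 3 has {1,3,4,6,8,9}; col 5 has {1,2,3,4,6,7,8,9}; box has {2,3,4,8} → only 5 remains.
r3c6 = 7: row 3 has {1,3,4,5,6,8,9}; col 6 has {2,3,4,5,6}; box has {2,3,4,5,8} → only 7 remains.
r3c9 = 2: row 3 has {1,3,4,5,6,7,8,9}; col 9 has {1,3,4,5,6,8}; box has {1,3,4,5,6,7,8,9} → only 2 remains.
r6c7 = 9: row 6 has {1,2,3,4,5,6}; col 7 has {1,3,4,5,6,7,8}; box has {1,2,3,4,5,6,8} → only 9 remains.
r7c4 = 8: row 7 has {1,3,4,6,7}; col 4 has {2,4,5}; box has {2,4,5,6,7,9} → only 8 remains.
r7c7 = 2: row 7 has {1,3,4,6,7,8}; col 7 has {1,3,4,5,6,7,8,9}; box has {1,3,4,5,6,7,8} → only 2 remains.
r7c9 = 9: row 7 has {1,2,3,4,6,7,8}; col 9 has {1,2,3,4,5,6,8}; box has {1,2,3,4,5,6,7,8} → only 9 remains.
r8c1 = 7: row 8 has {2,4,5,6,8,9}; col 1 has {2,3,4,8,9}; box has {1,2,3,4,8} → only 7 remains.
r8c6 = 1: row 8 has {2,4,5,6,7,8,9}; col 6 has {2,3,4,5,6,7}; box has {2,4,5,6,7,8,9} → only 1 remains.
r9c1 = 6: row 9 has {1,2,3,4,5,7,8}; col 1 has {2,3,4,7,8,9}; box has {1,2,3,4,7,8} → only 6 remains.
r9c2 = 9: row 9 has {1,2,3,4,5,6,7,8}; col 2 has {1,2,3,4,7,8}; box has {1,2,3,4,6,7,8} → only 9 remains.
r1c6 = 9: row 1 has {2,3,4,7,8}; col 6 has {1,2,3,4,5,6,7}; box has {2,3,4,5,7,8} → only 9 remains.
r2c1 = 1: row 2 has {2,3,4,5,7,8,9}; col 1 has {2,3,4,6,7,8,9}; box has {2,3,4,7,8,9} → only 1 remains.
r2c4 = 6: row 2 has {1,2,3,4,5,7,8,9}; col 4 has {2,4,5,8}; box has {2,3,4,5,7,8,9} → only 6 remains.
r4c9 = 7: row 4 has {1,2,3,4,5,6,8}; col 9 has {1,2,3,4,5,6,8,9}; box has {1,2,3,4,5,6,8,9} → only 7 remains.
r6c4 = 7: row 6 has {1,2,3,4,5,6,9}; col 4 has {2,4,5,6,8}; box has {1,2,3,4,5,6} → only 7 remains.
r6c6 = 8: row 6 has {1,2,3,4,5,6,7,9}; col 6 has {1,2,3,4,5,6,7,9}; box has {1,2,3,4,5,6,7} → only 8 remains.
r7c2 = 5: row 7 has {1,2,3,4,6,7,8,9}; col 2 has {1,2,3,4,7,8,9}; box has {1,2,3,4,6,7,8,9} → only 5 remains.
r8c4 = 3: row 8 has {1,2,4,5,6,7,8,9}; col 4 has {2,4,5,6,7,8}; box has {1,2,4,5,6,7,8,9} → only 3 remains.
r1c1 = 5: row 1 has {2,3,4,7,8,9}; col 1 has {1,2,3,4,6,7,8,9}; box has {1,2,3,4,7,8,9} → only 5 remains.
r1c2 = 6: row 1 has {2,3,4,5,7,8,9}; col 2 has {1,2,3,4,5,7,8,9}; box has {1,2,3,4,5,7,8,9} → only 6 remains.
r1c4 = 1: row 1 has {2,3,4,5,6,7,8,9}; col 4 has {2,3,4,5,6,7,8}; box has {2,3,4,5,6,7,8,9} → only 1 remains.
r4c4 = 9: row 4 has {1,2,3,4,5,6,7,8}; col 4 has {1,2,3,4,5,6,7,8}; box has {1,2,3,4,5,6,7,8} → only 9 remains.

835924167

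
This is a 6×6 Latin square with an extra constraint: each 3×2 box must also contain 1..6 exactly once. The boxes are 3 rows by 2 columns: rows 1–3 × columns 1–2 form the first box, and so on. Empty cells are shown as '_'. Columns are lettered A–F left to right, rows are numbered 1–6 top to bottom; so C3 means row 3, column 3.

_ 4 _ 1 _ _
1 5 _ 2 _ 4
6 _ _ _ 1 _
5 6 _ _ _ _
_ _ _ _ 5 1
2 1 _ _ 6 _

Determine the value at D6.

A1 = 3: row 1 has {1,4}; col 1 has {1,2,5,6}; box has {1,4,5,6} → only 3 remains.
E1 = 2: row 1 has {1,3,4}; col 5 has {1,5,6}; box has {1,4} → only 2 remains.
E2 = 3: row 2 has {1,2,4,5}; col 5 has {1,2,5,6}; box has {1,2,4} → only 3 remains.
B3 = 2: row 3 has {1,6}; col 2 has {1,4,5,6}; box has {1,3,4,5,6} → only 2 remains.
F3 = 5: row 3 has {1,2,6}; col 6 has {1,4}; box has {1,2,3,4} → only 5 remains.
E4 = 4: row 4 has {5,6}; col 5 has {1,2,3,5,6}; box has {1,5,6} → only 4 remains.
A5 = 4: row 5 has {1,5}; col 1 has {1,2,3,5,6}; box has {1,2,5,6} → only 4 remains.
B5 = 3: row 5 has {1,4,5}; col 2 has {1,2,4,5,6}; box has {1,2,4,5,6} → only 3 remains.
D5 = 6: row 5 has {1,3,4,5}; col 4 has {1,2}; box has {} → only 6 remains.
F6 = 3: row 6 has {1,2,6}; col 6 has {1,4,5}; box has {1,4,5,6} → only 3 remains.
F1 = 6: row 1 has {1,2,3,4}; col 6 has {1,3,4,5}; box has {1,2,3,4,5} → only 6 remains.
C2 = 6: row 2 has {1,2,3,4,5}; col 3 has {}; box has {1,2} → only 6 remains.
D4 = 3: row 4 has {4,5,6}; col 4 has {1,2,6}; box has {6} → only 3 remains.
F4 = 2: row 4 has {3,4,5,6}; col 6 has {1,3,4,5,6}; box has {1,3,4,5,6} → only 2 remains.
C5 = 2: row 5 has {1,3,4,5,6}; col 3 has {6}; box has {3,6} → only 2 remains.
C1 = 5: row 1 has {1,2,3,4,6}; col 3 has {2,6}; box has {1,2,6} → only 5 remains.
D3 = 4: row 3 has {1,2,5,6}; col 4 has {1,2,3,6}; box has {1,2,5,6} → only 4 remains.
C4 = 1: row 4 has {2,3,4,5,6}; col 3 has {2,5,6}; box has {2,3,6} → only 1 remains.
C6 = 4: row 6 has {1,2,3,6}; col 3 has {1,2,5,6}; box has {1,2,3,6} → only 4 remains.
D6 = 5: row 6 has {1,2,3,4,6}; col 4 has {1,2,3,4,6}; box has {1,2,3,4,6} → only 5 remains.

5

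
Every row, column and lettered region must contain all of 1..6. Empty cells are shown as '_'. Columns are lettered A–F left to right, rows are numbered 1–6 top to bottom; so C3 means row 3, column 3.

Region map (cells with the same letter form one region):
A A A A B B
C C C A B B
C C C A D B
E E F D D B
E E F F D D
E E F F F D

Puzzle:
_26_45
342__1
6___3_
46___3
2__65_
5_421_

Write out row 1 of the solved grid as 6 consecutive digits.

A1 = 1: row 1 has {2,4,5,6}; col 1 has {2,3,4,5,6}; region has {2,6} → only 1 remains.
D1 = 3: row 1 has {1,2,4,5,6}; col 4 has {2,6}; region has {1,2,6} → only 3 remains.

126345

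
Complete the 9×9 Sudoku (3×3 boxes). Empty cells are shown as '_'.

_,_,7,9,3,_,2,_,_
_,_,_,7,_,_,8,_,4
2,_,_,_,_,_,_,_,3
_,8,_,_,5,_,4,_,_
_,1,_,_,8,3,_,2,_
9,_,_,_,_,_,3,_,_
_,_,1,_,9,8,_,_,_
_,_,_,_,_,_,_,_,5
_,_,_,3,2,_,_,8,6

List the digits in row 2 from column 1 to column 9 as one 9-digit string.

row 1, column 9 = 1: row 1 has {2,3,7,9}; col 9 has {3,4,5,6}; box has {2,3,4,8} → only 1 remains.
row 7, column 7 = 7: row 7 has {1,8,9}; col 7 has {2,3,4,8}; box has {5,6,8} → only 7 remains.
row 7, column 9 = 2: row 7 has {1,7,8,9}; col 9 has {1,3,4,5,6}; box has {5,6,7,8} → only 2 remains.
row 1, column 1 = 8: in row 1, 8 can only go here (every other open cell in that row sees an 8).
row 2, column 6 = 2: in row 2, 2 can only go here (every other open cell in that row sees a 2).
row 3, column 8 = 7: in row 3, 7 can only go here (every other open cell in that row sees a 7).
row 3, column 4 = 8: in row 3, 8 can only go here (every other open cell in that row sees an 8).
row 6, column 9 = 8: in row 6, 8 can only go here (every other open cell in that row sees an 8).
row 8, column 3 = 8: in row 8, 8 can only go here (every other open cell in that row sees an 8).
row 8, column 2 = 2: in row 8, 2 can only go here (every other open cell in that row sees a 2).
row 2, column 1 = 1: in column 1, 1 can only go here (every other open cell in that column sees a 1).
row 2, column 5 = 6: row 2 has {1,2,4,7,8}; col 5 has {2,3,5,8,9}; box has {2,3,7,8,9} → only 6 remains.
row 7, column 4 = 5: in column 4, 5 can only go here (every other open cell in that column sees a 5).
row 4, column 6 = 9: in column 6, 9 can only go here (every other open cell in that column sees a 9).
row 4, column 9 = 7: row 4 has {4,5,8,9}; col 9 has {1,2,3,4,5,6,8}; box has {2,3,4,8} → only 7 remains.
row 5, column 9 = 9: row 5 has {1,2,3,8}; col 9 has {1,2,3,4,5,6,7,8}; box has {2,3,4,7,8} → only 9 remains.
row 5, column 1 = 7: in row 5, 7 can only go here (every other open cell in that row sees a 7).
row 9, column 1 = 5: in column 1, 5 can only go here (every other open cell in that column sees a 5).
row 9, column 2 = 7: in column 2, 7 can only go here (every other open cell in that column sees a 7).
row 9, column 3 = 9: in box 7, 9 can only go here (every other open cell in that box sees a 9).
row 9, column 7 = 1: row 9 has {2,3,5,6,7,8,9}; col 7 has {2,3,4,7,8}; box has {2,5,6,7,8} → only 1 remains.
row 8, column 7 = 9: row 8 has {2,5,8}; col 7 has {1,2,3,4,7,8}; box has {1,2,5,6,7,8} → only 9 remains.
row 9, column 6 = 4: row 9 has {1,2,3,5,6,7,8,9}; col 6 has {2,3,8,9}; box has {2,3,5,8,9} → only 4 remains.
row 1, column 6 = 5: row 1 has {1,2,3,7,8,9}; col 6 has {2,3,4,8,9}; box has {2,3,6,7,8,9} → only 5 remains.
row 1, column 8 = 6: row 1 has {1,2,3,5,7,8,9}; col 8 has {2,7,8}; box has {1,2,3,4,7,8} → only 6 remains.
row 3, column 6 = 1: row 3 has {2,3,7,8}; col 6 has {2,3,4,5,8,9}; box has {2,3,5,6,7,8,9} → only 1 remains.
row 3, column 7 = 5: row 3 has {1,2,3,7,8}; col 7 has {1,2,3,4,7,8,9}; box has {1,2,3,4,6,7,8} → only 5 remains.
row 4, column 8 = 1: row 4 has {4,5,7,8,9}; col 8 has {2,6,7,8}; box has {2,3,4,7,8,9} → only 1 remains.
row 5, column 7 = 6: row 5 has {1,2,3,7,8,9}; col 7 has {1,2,3,4,5,7,8,9}; box has {1,2,3,4,7,8,9} → only 6 remains.
row 6, column 8 = 5: row 6 has {3,8,9}; col 8 has {1,2,6,7,8}; box has {1,2,3,4,6,7,8,9} → only 5 remains.
row 1, column 2 = 4: row 1 has {1,2,3,5,6,7,8,9}; col 2 has {1,2,7,8}; box has {1,2,7,8} → only 4 remains.
row 2, column 8 = 9: row 2 has {1,2,4,6,7,8}; col 8 has {1,2,5,6,7,8}; box has {1,2,3,4,5,6,7,8} → only 9 remains.
row 3, column 3 = 6: row 3 has {1,2,3,5,7,8}; col 3 has {1,7,8,9}; box has {1,2,4,7,8} → only 6 remains.
row 3, column 5 = 4: row 3 has {1,2,3,5,6,7,8}; col 5 has {2,3,5,6,8,9}; box has {1,2,3,5,6,7,8,9} → only 4 remains.
row 5, column 4 = 4: row 5 has {1,2,3,6,7,8,9}; col 4 has {3,5,7,8,9}; box has {3,5,8,9} → only 4 remains.
row 6, column 2 = 6: row 6 has {3,5,8,9}; col 2 has {1,2,4,7,8}; box has {1,7,8,9} → only 6 remains.
row 6, column 6 = 7: row 6 has {3,5,6,8,9}; col 6 has {1,2,3,4,5,8,9}; box has {3,4,5,8,9} → only 7 remains.
row 7, column 2 = 3: row 7 has {1,2,5,7,8,9}; col 2 has {1,2,4,6,7,8}; box has {1,2,5,7,8,9} → only 3 remains.
row 7, column 8 = 4: row 7 has {1,2,3,5,7,8,9}; col 8 has {1,2,5,6,7,8,9}; box has {1,2,5,6,7,8,9} → only 4 remains.
row 8, column 6 = 6: row 8 has {2,5,8,9}; col 6 has {1,2,3,4,5,7,8,9}; box has {2,3,4,5,8,9} → only 6 remains.
row 8, column 8 = 3: row 8 has {2,5,6,8,9}; col 8 has {1,2,4,5,6,7,8,9}; box has {1,2,4,5,6,7,8,9} → only 3 remains.
row 2, column 2 = 5: row 2 has {1,2,4,6,7,8,9}; col 2 has {1,2,3,4,6,7,8}; box has {1,2,4,6,7,8} → only 5 remains.
row 2, column 3 = 3: row 2 has {1,2,4,5,6,7,8,9}; col 3 has {1,6,7,8,9}; box has {1,2,4,5,6,7,8} → only 3 remains.

153762894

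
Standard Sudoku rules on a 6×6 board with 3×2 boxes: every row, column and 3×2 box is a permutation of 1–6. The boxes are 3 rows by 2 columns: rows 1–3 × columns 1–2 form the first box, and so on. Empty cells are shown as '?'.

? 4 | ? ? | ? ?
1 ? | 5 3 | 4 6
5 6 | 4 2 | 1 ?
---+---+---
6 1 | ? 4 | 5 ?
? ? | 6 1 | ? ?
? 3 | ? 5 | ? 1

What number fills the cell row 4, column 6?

row 1, column 3 = 1: row 1 has {4}; col 3 has {4,5,6}; box has {2,3,4,5} → only 1 remains.
row 1, column 4 = 6: row 1 has {1,4}; col 4 has {1,2,3,4,5}; box has {1,2,3,4,5} → only 6 remains.
row 2, column 2 = 2: row 2 has {1,3,4,5,6}; col 2 has {1,3,4,6}; box has {1,4,5,6} → only 2 remains.
row 3, column 6 = 3: row 3 has {1,2,4,5,6}; col 6 has {1,6}; box has {1,4,6} → only 3 remains.
row 4, column 6 = 2: row 4 has {1,4,5,6}; col 6 has {1,3,6}; box has {1,5} → only 2 remains.

2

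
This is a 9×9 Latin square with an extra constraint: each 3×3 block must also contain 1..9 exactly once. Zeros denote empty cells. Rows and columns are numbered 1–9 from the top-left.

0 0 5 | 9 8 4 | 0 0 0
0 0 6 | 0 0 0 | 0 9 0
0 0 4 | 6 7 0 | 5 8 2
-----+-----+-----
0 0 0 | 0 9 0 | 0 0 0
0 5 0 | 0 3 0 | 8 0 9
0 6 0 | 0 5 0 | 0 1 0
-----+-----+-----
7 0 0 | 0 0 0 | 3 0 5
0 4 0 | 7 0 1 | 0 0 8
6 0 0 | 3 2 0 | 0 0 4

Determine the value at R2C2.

8

R2C5 = 1: row 2 has {6,9}; col 5 has {2,3,5,7,8,9}; box has {4,6,7,8,9} → only 1 remains.
R3C6 = 3: row 3 has {2,4,5,6,7,8}; col 6 has {1,4}; box has {1,4,6,7,8,9} → only 3 remains.
R8C5 = 6: row 8 has {1,4,7,8}; col 5 has {1,2,3,5,7,8,9}; box has {1,2,3,7} → only 6 remains.
R8C8 = 2: row 8 has {1,4,6,7,8}; col 8 has {1,8,9}; box has {3,4,5,8} → only 2 remains.
R9C8 = 7: row 9 has {2,3,4,6}; col 8 has {1,2,8,9}; box has {2,3,4,5,8} → only 7 remains.
R7C5 = 4: row 7 has {3,5,7}; col 5 has {1,2,3,5,6,7,8,9}; box has {1,2,3,6,7} → only 4 remains.
R7C8 = 6: row 7 has {3,4,5,7}; col 8 has {1,2,7,8,9}; box has {2,3,4,5,7,8} → only 6 remains.
R8C7 = 9: row 8 has {1,2,4,6,7,8}; col 7 has {3,5,8}; box has {2,3,4,5,6,7,8} → only 9 remains.
R9C7 = 1: row 9 has {2,3,4,6,7}; col 7 has {3,5,8,9}; box has {2,3,4,5,6,7,8,9} → only 1 remains.
R1C8 = 3: row 1 has {4,5,8,9}; col 8 has {1,2,6,7,8,9}; box has {2,5,8,9} → only 3 remains.
R2C9 = 7: row 2 has {1,6,9}; col 9 has {2,4,5,8,9}; box has {2,3,5,8,9} → only 7 remains.
R5C8 = 4: row 5 has {3,5,8,9}; col 8 has {1,2,3,6,7,8,9}; box has {1,8,9} → only 4 remains.
R6C9 = 3: row 6 has {1,5,6}; col 9 has {2,4,5,7,8,9}; box has {1,4,8,9} → only 3 remains.
R7C4 = 8: row 7 has {3,4,5,6,7}; col 4 has {3,6,7,9}; box has {1,2,3,4,6,7} → only 8 remains.
R7C6 = 9: row 7 has {3,4,5,6,7,8}; col 6 has {1,3,4}; box has {1,2,3,4,6,7,8} → only 9 remains.
R8C3 = 3: row 8 has {1,2,4,6,7,8,9}; col 3 has {4,5,6}; box has {4,6,7} → only 3 remains.
R9C6 = 5: row 9 has {1,2,3,4,6,7}; col 6 has {1,3,4,9}; box has {1,2,3,4,6,7,8,9} → only 5 remains.
R1C7 = 6: row 1 has {3,4,5,8,9}; col 7 has {1,3,5,8,9}; box has {2,3,5,7,8,9} → only 6 remains.
R1C9 = 1: row 1 has {3,4,5,6,8,9}; col 9 has {2,3,4,5,7,8,9}; box has {2,3,5,6,7,8,9} → only 1 remains.
R2C6 = 2: row 2 has {1,6,7,9}; col 6 has {1,3,4,5,9}; box has {1,3,4,6,7,8,9} → only 2 remains.
R2C7 = 4: row 2 has {1,2,6,7,9}; col 7 has {1,3,5,6,8,9}; box has {1,2,3,5,6,7,8,9} → only 4 remains.
R4C8 = 5: row 4 has {9}; col 8 has {1,2,3,4,6,7,8,9}; box has {1,3,4,8,9} → only 5 remains.
R4C9 = 6: row 4 has {5,9}; col 9 has {1,2,3,4,5,7,8,9}; box has {1,3,4,5,8,9} → only 6 remains.
R8C1 = 5: row 8 has {1,2,3,4,6,7,8,9}; col 1 has {6,7}; box has {3,4,6,7} → only 5 remains.
R1C1 = 2: row 1 has {1,3,4,5,6,8,9}; col 1 has {5,6,7}; box has {4,5,6} → only 2 remains.
R1C2 = 7: row 1 has {1,2,3,4,5,6,8,9}; col 2 has {4,5,6}; box has {2,4,5,6} → only 7 remains.
R2C4 = 5: row 2 has {1,2,4,6,7,9}; col 4 has {3,6,7,8,9}; box has {1,2,3,4,6,7,8,9} → only 5 remains.
R5C1 = 1: row 5 has {3,4,5,8,9}; col 1 has {2,5,6,7}; box has {5,6} → only 1 remains.
R5C4 = 2: row 5 has {1,3,4,5,8,9}; col 4 has {3,5,6,7,8,9}; box has {3,5,9} → only 2 remains.
R6C4 = 4: row 6 has {1,3,5,6}; col 4 has {2,3,5,6,7,8,9}; box has {2,3,5,9} → only 4 remains.
R3C1 = 9: row 3 has {2,3,4,5,6,7,8}; col 1 has {1,2,5,6,7}; box has {2,4,5,6,7} → only 9 remains.
R3C2 = 1: row 3 has {2,3,4,5,6,7,8,9}; col 2 has {4,5,6,7}; box has {2,4,5,6,7,9} → only 1 remains.
R4C4 = 1: row 4 has {5,6,9}; col 4 has {2,3,4,5,6,7,8,9}; box has {2,3,4,5,9} → only 1 remains.
R5C3 = 7: row 5 has {1,2,3,4,5,8,9}; col 3 has {3,4,5,6}; box has {1,5,6} → only 7 remains.
R5C6 = 6: row 5 has {1,2,3,4,5,7,8,9}; col 6 has {1,2,3,4,5,9}; box has {1,2,3,4,5,9} → only 6 remains.
R6C1 = 8: row 6 has {1,3,4,5,6}; col 1 has {1,2,5,6,7,9}; box has {1,5,6,7} → only 8 remains.
R6C6 = 7: row 6 has {1,3,4,5,6,8}; col 6 has {1,2,3,4,5,6,9}; box has {1,2,3,4,5,6,9} → only 7 remains.
R6C7 = 2: row 6 has {1,3,4,5,6,7,8}; col 7 has {1,3,4,5,6,8,9}; box has {1,3,4,5,6,8,9} → only 2 remains.
R7C2 = 2: row 7 has {3,4,5,6,7,8,9}; col 2 has {1,4,5,6,7}; box has {3,4,5,6,7} → only 2 remains.
R7C3 = 1: row 7 has {2,3,4,5,6,7,8,9}; col 3 has {3,4,5,6,7}; box has {2,3,4,5,6,7} → only 1 remains.
R2C1 = 3: row 2 has {1,2,4,5,6,7,9}; col 1 has {1,2,5,6,7,8,9}; box has {1,2,4,5,6,7,9} → only 3 remains.
R2C2 = 8: row 2 has {1,2,3,4,5,6,7,9}; col 2 has {1,2,4,5,6,7}; box has {1,2,3,4,5,6,7,9} → only 8 remains.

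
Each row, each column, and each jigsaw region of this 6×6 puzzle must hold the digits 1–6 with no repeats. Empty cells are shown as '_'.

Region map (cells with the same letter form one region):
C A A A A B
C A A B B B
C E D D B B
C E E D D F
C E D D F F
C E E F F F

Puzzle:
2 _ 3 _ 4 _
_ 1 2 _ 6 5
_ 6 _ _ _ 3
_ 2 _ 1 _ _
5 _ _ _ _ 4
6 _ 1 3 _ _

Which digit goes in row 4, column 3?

5

row 1, column 2 = 5: row 1 has {2,3,4}; col 2 has {1,2,6}; region has {1,2,3,4} → only 5 remains.
row 1, column 4 = 6: row 1 has {2,3,4,5}; col 4 has {1,3}; region has {1,2,3,4,5} → only 6 remains.
row 1, column 6 = 1: row 1 has {2,3,4,5,6}; col 6 has {3,4,5}; region has {3,5,6} → only 1 remains.
row 2, column 4 = 4: row 2 has {1,2,5,6}; col 4 has {1,3,6}; region has {1,3,5,6} → only 4 remains.
row 3, column 5 = 2: row 3 has {3,6}; col 5 has {4,6}; region has {1,3,4,5,6} → only 2 remains.
row 4, column 6 = 6: row 4 has {1,2}; col 6 has {1,3,4,5}; region has {3,4} → only 6 remains.
row 5, column 2 = 3: row 5 has {4,5}; col 2 has {1,2,5,6}; region has {1,2,6} → only 3 remains.
row 5, column 3 = 6: row 5 has {3,4,5}; col 3 has {1,2,3}; region has {1} → only 6 remains.
row 5, column 4 = 2: row 5 has {3,4,5,6}; col 4 has {1,3,4,6}; region has {1,6} → only 2 remains.
row 5, column 5 = 1: row 5 has {2,3,4,5,6}; col 5 has {2,4,6}; region has {3,4,6} → only 1 remains.
row 6, column 2 = 4: row 6 has {1,3,6}; col 2 has {1,2,3,5,6}; region has {1,2,3,6} → only 4 remains.
row 6, column 5 = 5: row 6 has {1,3,4,6}; col 5 has {1,2,4,6}; region has {1,3,4,6} → only 5 remains.
row 6, column 6 = 2: row 6 has {1,3,4,5,6}; col 6 has {1,3,4,5,6}; region has {1,3,4,5,6} → only 2 remains.
row 2, column 1 = 3: row 2 has {1,2,4,5,6}; col 1 has {2,5,6}; region has {2,5,6} → only 3 remains.
row 3, column 4 = 5: row 3 has {2,3,6}; col 4 has {1,2,3,4,6}; region has {1,2,6} → only 5 remains.
row 4, column 1 = 4: row 4 has {1,2,6}; col 1 has {2,3,5,6}; region has {2,3,5,6} → only 4 remains.
row 4, column 3 = 5: row 4 has {1,2,4,6}; col 3 has {1,2,3,6}; region has {1,2,3,4,6} → only 5 remains.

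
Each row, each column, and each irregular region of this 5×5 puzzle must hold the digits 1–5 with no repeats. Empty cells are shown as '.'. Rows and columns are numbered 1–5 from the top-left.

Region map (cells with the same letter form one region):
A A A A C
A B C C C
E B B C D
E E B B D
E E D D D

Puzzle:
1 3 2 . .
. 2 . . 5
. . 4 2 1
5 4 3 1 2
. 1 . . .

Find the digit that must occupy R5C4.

R1C5 = 4 (sole candidate).
R2C1 = 4 (sole candidate).
R2C3 = 1 (sole candidate).
R2C4 = 3 (sole candidate).
R3C1 = 3 (sole candidate).
R3C2 = 5 (sole candidate).
R5C1 = 2 (sole candidate).
R5C3 = 5 (sole candidate).
R5C4 = 4: row 5 has {1,2,5}; col 4 has {1,2,3}; region has {1,2,5} → only 4 remains.

4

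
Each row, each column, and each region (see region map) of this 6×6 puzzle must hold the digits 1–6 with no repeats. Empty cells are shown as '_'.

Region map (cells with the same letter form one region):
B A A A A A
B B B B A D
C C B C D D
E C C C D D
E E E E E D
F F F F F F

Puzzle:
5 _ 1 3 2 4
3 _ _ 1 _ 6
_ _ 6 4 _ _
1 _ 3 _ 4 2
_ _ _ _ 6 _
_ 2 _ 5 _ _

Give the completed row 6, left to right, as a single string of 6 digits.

624513

R1C2 = 6 (sole candidate).
R2C2 = 4 (sole candidate).
R2C3 = 2 (sole candidate).
R2C5 = 5 (sole candidate).
R3C1 = 2 (sole candidate).
R4C2 = 5 (sole candidate).
R4C4 = 6 (sole candidate).
R5C1 = 4 (sole candidate).
R5C2 = 3 (sole candidate).
R5C3 = 5 (sole candidate).
R5C4 = 2 (sole candidate).
R5C6 = 1 (sole candidate).
R6C1 = 6: row 6 has {2,5}; col 1 has {1,2,3,4,5}; region has {2,5} → only 6 remains.
R6C3 = 4: row 6 has {2,5,6}; col 3 has {1,2,3,5,6}; region has {2,5,6} → only 4 remains.
R6C6 = 3: row 6 has {2,4,5,6}; col 6 has {1,2,4,6}; region has {2,4,5,6} → only 3 remains.
R3C2 = 1 (sole candidate).
R3C5 = 3 (sole candidate).
R3C6 = 5 (sole candidate).
R6C5 = 1: row 6 has {2,3,4,5,6}; col 5 has {2,3,4,5,6}; region has {2,3,4,5,6} → only 1 remains.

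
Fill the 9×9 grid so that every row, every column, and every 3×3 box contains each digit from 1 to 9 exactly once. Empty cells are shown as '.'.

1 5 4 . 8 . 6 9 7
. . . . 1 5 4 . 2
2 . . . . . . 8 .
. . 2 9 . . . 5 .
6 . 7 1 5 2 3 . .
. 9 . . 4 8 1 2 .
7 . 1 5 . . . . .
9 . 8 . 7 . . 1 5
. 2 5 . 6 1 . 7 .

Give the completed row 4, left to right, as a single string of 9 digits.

412936758

r1c6 = 3: row 1 has {1,4,5,6,7,8,9}; col 6 has {1,2,5,8}; box has {1,5,8} → only 3 remains.
r2c8 = 3: row 2 has {1,2,4,5}; col 8 has {1,2,5,7,8,9}; box has {2,4,6,7,8,9} → only 3 remains.
r3c5 = 9: row 3 has {2,8}; col 5 has {1,4,5,6,7,8}; box has {1,3,5,8} → only 9 remains.
r3c7 = 5: row 3 has {2,8,9}; col 7 has {1,3,4,6}; box has {2,3,4,6,7,8,9} → only 5 remains.
r3c9 = 1: row 3 has {2,5,8,9}; col 9 has {2,5,7}; box has {2,3,4,5,6,7,8,9} → only 1 remains.
r4c5 = 3: row 4 has {2,5,9}; col 5 has {1,4,5,6,7,8,9}; box has {1,2,4,5,8,9} → only 3 remains.
r5c8 = 4: row 5 has {1,2,3,5,6,7}; col 8 has {1,2,3,5,7,8,9}; box has {1,2,3,5} → only 4 remains.
r6c3 = 3: row 6 has {1,2,4,8,9}; col 3 has {1,2,4,5,7,8}; box has {2,6,7,9} → only 3 remains.
r6c9 = 6: row 6 has {1,2,3,4,8,9}; col 9 has {1,2,5,7}; box has {1,2,3,4,5} → only 6 remains.
r7c5 = 2: row 7 has {1,5,7}; col 5 has {1,3,4,5,6,7,8,9}; box has {1,5,6,7} → only 2 remains.
r7c8 = 6: row 7 has {1,2,5,7}; col 8 has {1,2,3,4,5,7,8,9}; box has {1,5,7} → only 6 remains.
r8c6 = 4: row 8 has {1,5,7,8,9}; col 6 has {1,2,3,5,8}; box has {1,2,5,6,7} → only 4 remains.
r8c7 = 2: row 8 has {1,4,5,7,8,9}; col 7 has {1,3,4,5,6}; box has {1,5,6,7} → only 2 remains.
r1c4 = 2: row 1 has {1,3,4,5,6,7,8,9}; col 4 has {1,5,9}; box has {1,3,5,8,9} → only 2 remains.
r2c1 = 8: row 2 has {1,2,3,4,5}; col 1 has {1,2,6,7,9}; box has {1,2,4,5} → only 8 remains.
r3c3 = 6: row 3 has {1,2,5,8,9}; col 3 has {1,2,3,4,5,7,8}; box has {1,2,4,5,8} → only 6 remains.
r3c6 = 7: row 3 has {1,2,5,6,8,9}; col 6 has {1,2,3,4,5,8}; box has {1,2,3,5,8,9} → only 7 remains.
r4c1 = 4: row 4 has {2,3,5,9}; col 1 has {1,2,6,7,8,9}; box has {2,3,6,7,9} → only 4 remains.
r4c6 = 6: row 4 has {2,3,4,5,9}; col 6 has {1,2,3,4,5,7,8}; box has {1,2,3,4,5,8,9} → only 6 remains.
r4c9 = 8: row 4 has {2,3,4,5,6,9}; col 9 has {1,2,5,6,7}; box has {1,2,3,4,5,6} → only 8 remains.
r5c2 = 8: row 5 has {1,2,3,4,5,6,7}; col 2 has {2,5,9}; box has {2,3,4,6,7,9} → only 8 remains.
r5c9 = 9: row 5 has {1,2,3,4,5,6,7,8}; col 9 has {1,2,5,6,7,8}; box has {1,2,3,4,5,6,8} → only 9 remains.
r6c1 = 5: row 6 has {1,2,3,4,6,8,9}; col 1 has {1,2,4,6,7,8,9}; box has {2,3,4,6,7,8,9} → only 5 remains.
r6c4 = 7: row 6 has {1,2,3,4,5,6,8,9}; col 4 has {1,2,5,9}; box has {1,2,3,4,5,6,8,9} → only 7 remains.
r7c6 = 9: row 7 has {1,2,5,6,7}; col 6 has {1,2,3,4,5,6,7,8}; box has {1,2,4,5,6,7} → only 9 remains.
r7c7 = 8: row 7 has {1,2,5,6,7,9}; col 7 has {1,2,3,4,5,6}; box has {1,2,5,6,7} → only 8 remains.
r8c4 = 3: row 8 has {1,2,4,5,7,8,9}; col 4 has {1,2,5,7,9}; box has {1,2,4,5,6,7,9} → only 3 remains.
r9c1 = 3: row 9 has {1,2,5,6,7}; col 1 has {1,2,4,5,6,7,8,9}; box has {1,2,5,7,8,9} → only 3 remains.
r9c4 = 8: row 9 has {1,2,3,5,6,7}; col 4 has {1,2,3,5,7,9}; box has {1,2,3,4,5,6,7,9} → only 8 remains.
r9c7 = 9: row 9 has {1,2,3,5,6,7,8}; col 7 has {1,2,3,4,5,6,8}; box has {1,2,5,6,7,8} → only 9 remains.
r9c9 = 4: row 9 has {1,2,3,5,6,7,8,9}; col 9 has {1,2,5,6,7,8,9}; box has {1,2,5,6,7,8,9} → only 4 remains.
r2c2 = 7: row 2 has {1,2,3,4,5,8}; col 2 has {2,5,8,9}; box has {1,2,4,5,6,8} → only 7 remains.
r2c3 = 9: row 2 has {1,2,3,4,5,7,8}; col 3 has {1,2,3,4,5,6,7,8}; box has {1,2,4,5,6,7,8} → only 9 remains.
r2c4 = 6: row 2 has {1,2,3,4,5,7,8,9}; col 4 has {1,2,3,5,7,8,9}; box has {1,2,3,5,7,8,9} → only 6 remains.
r3c2 = 3: row 3 has {1,2,5,6,7,8,9}; col 2 has {2,5,7,8,9}; box has {1,2,4,5,6,7,8,9} → only 3 remains.
r3c4 = 4: row 3 has {1,2,3,5,6,7,8,9}; col 4 has {1,2,3,5,6,7,8,9}; box has {1,2,3,5,6,7,8,9} → only 4 remains.
r4c2 = 1: row 4 has {2,3,4,5,6,8,9}; col 2 has {2,3,5,7,8,9}; box has {2,3,4,5,6,7,8,9} → only 1 remains.
r4c7 = 7: row 4 has {1,2,3,4,5,6,8,9}; col 7 has {1,2,3,4,5,6,8,9}; box has {1,2,3,4,5,6,8,9} → only 7 remains.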